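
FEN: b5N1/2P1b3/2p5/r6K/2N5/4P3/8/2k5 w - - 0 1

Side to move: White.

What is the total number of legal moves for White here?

White to move; king on h5.
In check: yes, from the black rook on a5.
Legal moves: Kh6, Kg6, Kg4, Ne5, Nxa5.
Count: 5.

5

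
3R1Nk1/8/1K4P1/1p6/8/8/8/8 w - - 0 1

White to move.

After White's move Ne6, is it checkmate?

After Ne6: black king on g8; in check: yes, from the white rook on d8.
King squares — f7: attacked by Pg6; g7: attacked by Ne6; h7: attacked by Pg6; f8: attacked by Ne6; h8: attacked by Rd8.
Black has no legal moves → checkmate.

yes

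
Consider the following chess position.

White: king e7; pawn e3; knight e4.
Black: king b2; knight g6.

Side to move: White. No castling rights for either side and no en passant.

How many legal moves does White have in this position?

7

White to move; king on e7.
In check: yes, from the black knight on g6.
Legal moves: Ke8, Kd8, Kf7, Kd7, Kf6, Ke6, Kd6.
Count: 7.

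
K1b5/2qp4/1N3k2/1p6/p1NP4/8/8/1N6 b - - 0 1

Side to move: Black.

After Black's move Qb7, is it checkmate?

After Qb7: white king on a8; in check: yes, from the black queen on b7.
King squares — a7: attacked by Qb7; b7: attacked by Bc8; b8: attacked by Qb7.
White has no legal moves → checkmate.

yes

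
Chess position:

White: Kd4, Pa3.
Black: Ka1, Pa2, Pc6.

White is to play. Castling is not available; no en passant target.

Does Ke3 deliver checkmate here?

no

After Ke3: black king on a1; in check: no.
Black is not in check, so this cannot be checkmate.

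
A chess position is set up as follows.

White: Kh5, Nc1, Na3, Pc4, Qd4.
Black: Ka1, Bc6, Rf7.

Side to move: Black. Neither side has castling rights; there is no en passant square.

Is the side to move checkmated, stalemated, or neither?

Black to move; black king on a1.
In check: yes, from the white queen on d4.
King squares — b1: attacked by Na3; a2: attacked by Nc1; b2: attacked by Qd4.
Legal moves for Black: none.
In check with no legal moves → checkmate.

checkmate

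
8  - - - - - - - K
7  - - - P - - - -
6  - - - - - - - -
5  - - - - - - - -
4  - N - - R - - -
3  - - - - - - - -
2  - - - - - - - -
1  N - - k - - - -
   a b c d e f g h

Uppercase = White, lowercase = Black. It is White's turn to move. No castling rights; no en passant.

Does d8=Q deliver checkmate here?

no

After d8=Q: black king on d1; in check: yes, from the white queen on d8.
Black has 1 legal reply: Kc1.
In check but a legal move exists → not checkmate.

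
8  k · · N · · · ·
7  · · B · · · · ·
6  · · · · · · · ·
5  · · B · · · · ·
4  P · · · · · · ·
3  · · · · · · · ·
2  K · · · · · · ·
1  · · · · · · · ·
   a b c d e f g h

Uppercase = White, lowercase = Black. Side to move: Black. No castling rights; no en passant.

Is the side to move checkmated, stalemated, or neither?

stalemate

Black to move; black king on a8.
In check: no.
King squares — a7: attacked by Bc5; b7: attacked by Nd8; b8: attacked by Bc7.
Legal moves for Black: none.
Not in check and no legal moves → stalemate.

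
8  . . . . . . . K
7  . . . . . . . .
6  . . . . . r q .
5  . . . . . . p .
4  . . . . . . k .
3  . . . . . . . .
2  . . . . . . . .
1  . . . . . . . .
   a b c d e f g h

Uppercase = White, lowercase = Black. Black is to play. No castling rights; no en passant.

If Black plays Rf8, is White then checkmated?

After Rf8: white king on h8; in check: yes, from the black rook on f8.
King squares — g7: attacked by Qg6; h7: attacked by Qg6; g8: attacked by Qg6.
White has no legal moves → checkmate.

yes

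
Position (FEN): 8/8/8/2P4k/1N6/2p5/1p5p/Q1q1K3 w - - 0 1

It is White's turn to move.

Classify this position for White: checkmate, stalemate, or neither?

White to move; white king on e1.
In check: yes, from the black queen on c1.
King squares — d1: attacked by Qc1; f1: attacked by Qc1; d2: attacked by Qc1; e2: available; f2: available.
Legal moves for White: Kf2, Ke2, Qxc1.
White is in check but has 3 legal moves → neither.

neither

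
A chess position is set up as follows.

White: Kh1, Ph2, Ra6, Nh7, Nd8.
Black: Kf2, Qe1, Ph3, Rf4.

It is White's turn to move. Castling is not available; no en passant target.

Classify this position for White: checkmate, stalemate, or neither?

checkmate

White to move; white king on h1.
In check: yes, from the black queen on e1.
King squares — g1: attacked by Qe1; g2: attacked by Kf2; h2: own pawn.
Legal moves for White: none.
In check with no legal moves → checkmate.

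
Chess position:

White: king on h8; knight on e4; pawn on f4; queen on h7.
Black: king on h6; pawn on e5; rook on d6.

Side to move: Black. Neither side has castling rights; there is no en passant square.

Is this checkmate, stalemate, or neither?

Black to move; black king on h6.
In check: yes, from the white queen on h7.
King squares — g5: attacked by Ne4; h5: attacked by Qh7; g6: attacked by Qh7; g7: attacked by Qh7; h7: attacked by Kh8.
Legal moves for Black: none.
In check with no legal moves → checkmate.

checkmate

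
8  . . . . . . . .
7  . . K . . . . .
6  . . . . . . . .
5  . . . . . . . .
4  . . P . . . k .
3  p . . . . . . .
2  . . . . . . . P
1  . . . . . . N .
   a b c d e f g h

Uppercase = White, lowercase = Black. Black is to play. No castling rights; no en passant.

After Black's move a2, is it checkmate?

no

After a2: white king on c7; in check: no.
White is not in check, so this cannot be checkmate.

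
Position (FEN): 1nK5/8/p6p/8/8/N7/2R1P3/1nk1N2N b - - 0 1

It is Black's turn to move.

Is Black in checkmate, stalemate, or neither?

neither

Black to move; black king on c1.
In check: yes, from the white rook on c2.
King squares — b1: own knight; d1: available; b2: attacked by Rc2; c2: attacked by Ne1; d2: attacked by Rc2.
Legal moves for Black: Kd1.
Black is in check but has 1 legal move → neither.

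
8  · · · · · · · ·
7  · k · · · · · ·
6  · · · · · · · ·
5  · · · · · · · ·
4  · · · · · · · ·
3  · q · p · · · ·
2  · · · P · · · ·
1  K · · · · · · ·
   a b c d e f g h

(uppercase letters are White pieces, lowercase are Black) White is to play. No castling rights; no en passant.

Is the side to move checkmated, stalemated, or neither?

White to move; white king on a1.
In check: no.
King squares — b1: attacked by Qb3; a2: attacked by Qb3; b2: attacked by Qb3.
Legal moves for White: none.
Not in check and no legal moves → stalemate.

stalemate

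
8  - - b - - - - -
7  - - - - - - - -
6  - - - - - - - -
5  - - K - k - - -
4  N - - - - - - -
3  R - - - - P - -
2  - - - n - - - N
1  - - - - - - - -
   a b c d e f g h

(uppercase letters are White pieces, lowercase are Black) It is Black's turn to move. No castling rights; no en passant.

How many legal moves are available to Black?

17

Black to move; king on e5.
In check: no.
Legal moves: Bd7, Bb7, Be6, Ba6, Bf5, Bg4, Bh3, Kf6, Ke6, Kf5, Kf4, Ne4+, Nc4, Nxf3, Nb3+, Nf1, Nb1.
Count: 17.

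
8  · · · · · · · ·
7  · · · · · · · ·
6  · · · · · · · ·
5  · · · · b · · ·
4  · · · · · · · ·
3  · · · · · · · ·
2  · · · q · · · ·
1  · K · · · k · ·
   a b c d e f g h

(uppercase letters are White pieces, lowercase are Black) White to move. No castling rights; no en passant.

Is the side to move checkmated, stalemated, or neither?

White to move; white king on b1.
In check: no.
King squares — a1: attacked by Be5; c1: attacked by Qd2; a2: attacked by Qd2; b2: attacked by Qd2; c2: attacked by Qd2.
Legal moves for White: none.
Not in check and no legal moves → stalemate.

stalemate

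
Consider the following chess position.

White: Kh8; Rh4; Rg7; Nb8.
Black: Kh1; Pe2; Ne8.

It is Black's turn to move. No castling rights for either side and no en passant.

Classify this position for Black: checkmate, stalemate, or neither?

checkmate

Black to move; black king on h1.
In check: yes, from the white rook on h4.
King squares — g1: attacked by Rg7; g2: attacked by Rg7; h2: attacked by Rh4.
Legal moves for Black: none.
In check with no legal moves → checkmate.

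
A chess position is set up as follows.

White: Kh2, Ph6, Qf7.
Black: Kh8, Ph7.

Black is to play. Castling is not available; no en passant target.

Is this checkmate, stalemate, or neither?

stalemate

Black to move; black king on h8.
In check: no.
King squares — g7: attacked by Ph6; h7: own pawn; g8: attacked by Qf7.
Legal moves for Black: none.
Not in check and no legal moves → stalemate.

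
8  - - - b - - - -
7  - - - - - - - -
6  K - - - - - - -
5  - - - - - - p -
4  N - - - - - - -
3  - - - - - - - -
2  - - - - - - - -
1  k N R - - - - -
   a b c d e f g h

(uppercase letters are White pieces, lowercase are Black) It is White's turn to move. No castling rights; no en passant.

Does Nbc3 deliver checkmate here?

yes

After Nbc3: black king on a1; in check: yes, from the white rook on c1.
King squares — b1: attacked by Rc1; a2: attacked by Nc3; b2: attacked by Na4.
Black has no legal moves → checkmate.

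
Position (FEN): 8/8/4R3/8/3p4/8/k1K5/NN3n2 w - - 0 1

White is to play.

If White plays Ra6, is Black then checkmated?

After Ra6: black king on a2; in check: yes, from the white rook on a6.
King squares — a1: attacked by Ra6; b1: attacked by Kc2; b2: attacked by Kc2; a3: attacked by Nb1; b3: attacked by Na1.
Black has no legal moves → checkmate.

yes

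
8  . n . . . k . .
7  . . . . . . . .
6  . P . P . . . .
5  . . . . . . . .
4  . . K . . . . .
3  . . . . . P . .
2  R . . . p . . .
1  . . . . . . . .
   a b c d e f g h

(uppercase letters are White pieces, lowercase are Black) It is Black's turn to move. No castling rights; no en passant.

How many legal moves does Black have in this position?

11

Black to move; king on f8.
In check: no.
Legal moves: Kg8, Ke8, Kg7, Kf7, Nd7, Nc6, Na6, e1=Q, e1=R, e1=B, e1=N.
Count: 11.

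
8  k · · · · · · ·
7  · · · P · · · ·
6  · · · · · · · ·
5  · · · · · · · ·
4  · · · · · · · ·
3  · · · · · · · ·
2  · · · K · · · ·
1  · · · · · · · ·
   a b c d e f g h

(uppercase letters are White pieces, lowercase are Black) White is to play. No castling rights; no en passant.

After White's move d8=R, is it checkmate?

After d8=R: black king on a8; in check: yes, from the white rook on d8.
Black has 2 legal replies: Kb7, Ka7.
In check but a legal move exists → not checkmate.

no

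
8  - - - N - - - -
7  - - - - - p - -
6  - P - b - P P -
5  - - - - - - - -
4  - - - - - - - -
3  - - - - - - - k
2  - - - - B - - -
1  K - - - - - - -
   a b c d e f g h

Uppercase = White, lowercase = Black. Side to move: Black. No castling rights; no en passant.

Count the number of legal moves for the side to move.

Black to move; king on h3.
In check: no.
Legal moves: Bf8, Bb8, Be7, Bc7, Be5+, Bc5, Bf4, Bb4, Bg3, Ba3, Bh2, Kh4, Kg3, Kh2, Kg2, fxg6.
Count: 16.

16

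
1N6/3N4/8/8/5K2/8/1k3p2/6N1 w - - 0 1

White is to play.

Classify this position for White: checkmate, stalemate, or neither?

White to move; white king on f4.
In check: no.
Legal moves for White: Nc6, Na6, Nf8, Nf6, Nb6, Ne5, Nc5, Kg5, Kf5, Ke5, Kg4, Ke4, Kg3, Kf3, Ke3, Nh3, Nf3, Ne2.
White has 18 legal moves and is not in check → neither.

neither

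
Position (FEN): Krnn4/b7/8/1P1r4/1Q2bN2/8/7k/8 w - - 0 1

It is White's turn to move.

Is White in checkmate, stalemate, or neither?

checkmate

White to move; white king on a8.
In check: yes, from the black rook on b8.
King squares — a7: attacked by Nc8; b7: attacked by Rb8; b8: attacked by Ba7.
Legal moves for White: none.
In check with no legal moves → checkmate.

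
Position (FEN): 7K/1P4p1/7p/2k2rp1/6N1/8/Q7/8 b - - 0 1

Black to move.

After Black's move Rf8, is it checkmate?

After Rf8: white king on h8; in check: yes, from the black rook on f8.
White has 3 legal replies: Kh7, Kxg7, Qg8.
In check but a legal move exists → not checkmate.

no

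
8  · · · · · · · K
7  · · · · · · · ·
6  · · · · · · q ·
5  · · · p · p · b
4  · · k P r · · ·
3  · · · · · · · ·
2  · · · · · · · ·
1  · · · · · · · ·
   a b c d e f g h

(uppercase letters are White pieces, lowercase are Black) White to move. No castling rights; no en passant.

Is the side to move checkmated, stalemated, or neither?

stalemate

White to move; white king on h8.
In check: no.
King squares — g7: attacked by Qg6; h7: attacked by Qg6; g8: attacked by Qg6.
Legal moves for White: none.
Not in check and no legal moves → stalemate.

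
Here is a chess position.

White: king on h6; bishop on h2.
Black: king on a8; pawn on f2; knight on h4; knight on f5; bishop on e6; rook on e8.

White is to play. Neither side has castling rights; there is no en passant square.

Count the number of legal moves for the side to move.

3

White to move; king on h6.
In check: yes, from the black knight on f5.
Legal moves: Kh7, Kh5, Kg5.
Count: 3.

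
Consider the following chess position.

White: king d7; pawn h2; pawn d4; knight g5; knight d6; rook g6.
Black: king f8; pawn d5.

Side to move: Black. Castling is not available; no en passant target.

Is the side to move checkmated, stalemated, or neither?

Black to move; black king on f8.
In check: no.
King squares — e7: attacked by Kd7; f7: attacked by Ng5; g7: attacked by Rg6; e8: attacked by Nd6; g8: attacked by Rg6.
Legal moves for Black: none.
Not in check and no legal moves → stalemate.

stalemate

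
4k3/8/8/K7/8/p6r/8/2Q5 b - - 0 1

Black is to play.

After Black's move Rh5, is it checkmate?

no

After Rh5: white king on a5; in check: yes, from the black rook on h5.
White has 6 legal replies: Kb6, Ka6, Kb4, Ka4, Qg5, Qc5.
In check but a legal move exists → not checkmate.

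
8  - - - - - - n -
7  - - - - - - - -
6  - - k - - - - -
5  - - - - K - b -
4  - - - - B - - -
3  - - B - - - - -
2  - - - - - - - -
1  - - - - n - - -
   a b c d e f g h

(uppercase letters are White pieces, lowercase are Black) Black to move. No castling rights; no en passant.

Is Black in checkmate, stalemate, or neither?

Black to move; black king on c6.
In check: yes, from the white bishop on e4.
Legal moves for Black: Kd7, Kc7, Kb6, Kc5, Kb5.
Black is in check but has 5 legal moves → neither.

neither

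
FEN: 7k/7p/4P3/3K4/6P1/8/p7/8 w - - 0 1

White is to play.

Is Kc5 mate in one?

no

After Kc5: black king on h8; in check: no.
Black is not in check, so this cannot be checkmate.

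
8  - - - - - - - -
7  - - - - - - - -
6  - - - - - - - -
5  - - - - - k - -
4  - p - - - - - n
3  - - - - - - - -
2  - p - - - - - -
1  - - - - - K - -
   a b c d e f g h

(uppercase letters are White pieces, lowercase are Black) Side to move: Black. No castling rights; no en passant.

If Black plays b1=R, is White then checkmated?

After b1=R: white king on f1; in check: yes, from the black rook on b1.
White has 2 legal replies: Kf2, Ke2.
In check but a legal move exists → not checkmate.

no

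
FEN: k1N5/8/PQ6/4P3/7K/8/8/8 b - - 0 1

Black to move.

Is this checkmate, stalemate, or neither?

stalemate

Black to move; black king on a8.
In check: no.
King squares — a7: attacked by Qb6; b7: attacked by Pa6; b8: attacked by Qb6.
Legal moves for Black: none.
Not in check and no legal moves → stalemate.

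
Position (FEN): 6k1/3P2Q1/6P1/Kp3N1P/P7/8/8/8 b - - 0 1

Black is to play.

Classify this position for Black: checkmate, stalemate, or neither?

Black to move; black king on g8.
In check: yes, from the white queen on g7.
King squares — f7: attacked by Pg6; g7: attacked by Nf5; h7: attacked by Pg6; f8: attacked by Qg7; h8: attacked by Qg7.
Legal moves for Black: none.
In check with no legal moves → checkmate.

checkmate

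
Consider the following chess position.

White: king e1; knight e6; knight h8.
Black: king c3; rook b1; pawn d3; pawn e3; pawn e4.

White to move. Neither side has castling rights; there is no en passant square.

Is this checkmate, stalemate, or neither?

White to move; white king on e1.
In check: yes, from the black rook on b1.
King squares — d1: attacked by Rb1; f1: attacked by Rb1; d2: attacked by Kc3; e2: attacked by Pd3; f2: attacked by Pe3.
Legal moves for White: none.
In check with no legal moves → checkmate.

checkmate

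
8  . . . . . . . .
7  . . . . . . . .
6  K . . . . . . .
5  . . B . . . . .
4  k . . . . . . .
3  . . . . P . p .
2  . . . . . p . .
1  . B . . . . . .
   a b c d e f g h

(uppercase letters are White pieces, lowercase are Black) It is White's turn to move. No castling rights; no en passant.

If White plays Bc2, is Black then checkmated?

yes

After Bc2: black king on a4; in check: yes, from the white bishop on c2.
King squares — a3: attacked by Bc5; b3: attacked by Bc2; b4: attacked by Bc5; a5: attacked by Ka6; b5: attacked by Ka6.
Black has no legal moves → checkmate.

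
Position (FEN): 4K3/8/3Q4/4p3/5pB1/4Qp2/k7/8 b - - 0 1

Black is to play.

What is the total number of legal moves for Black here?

Black to move; king on a2.
In check: no.
Legal moves: Kb2, Kb1, Ka1, fxe3, e4, f2.
Count: 6.

6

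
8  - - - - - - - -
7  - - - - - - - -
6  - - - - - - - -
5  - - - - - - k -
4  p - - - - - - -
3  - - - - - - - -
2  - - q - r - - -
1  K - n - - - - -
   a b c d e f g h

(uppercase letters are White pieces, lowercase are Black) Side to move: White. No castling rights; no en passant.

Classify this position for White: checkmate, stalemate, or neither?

White to move; white king on a1.
In check: no.
King squares — b1: attacked by Qc2; a2: attacked by Nc1; b2: attacked by Qc2.
Legal moves for White: none.
Not in check and no legal moves → stalemate.

stalemate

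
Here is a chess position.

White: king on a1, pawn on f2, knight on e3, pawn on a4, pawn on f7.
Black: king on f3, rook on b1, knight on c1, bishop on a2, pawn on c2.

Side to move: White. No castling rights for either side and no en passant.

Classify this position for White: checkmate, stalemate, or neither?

White to move; white king on a1.
In check: yes, from the black rook on b1.
King squares — b1: attacked by Ba2; a2: attacked by Nc1; b2: attacked by Rb1.
Legal moves for White: none.
In check with no legal moves → checkmate.

checkmate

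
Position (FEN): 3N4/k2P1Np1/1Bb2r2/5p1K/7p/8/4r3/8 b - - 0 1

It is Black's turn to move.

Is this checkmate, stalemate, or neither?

Black to move; black king on a7.
In check: yes, from the white bishop on b6.
Legal moves for Black: Kb8, Ka8, Kxb6, Ka6.
Black is in check but has 4 legal moves → neither.

neither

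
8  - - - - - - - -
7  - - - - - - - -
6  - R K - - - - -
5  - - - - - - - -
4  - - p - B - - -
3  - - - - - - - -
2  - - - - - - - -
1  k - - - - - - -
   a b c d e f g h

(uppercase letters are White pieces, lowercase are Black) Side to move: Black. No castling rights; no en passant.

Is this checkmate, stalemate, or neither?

neither

Black to move; black king on a1.
In check: no.
Legal moves for Black: Ka2, c3.
Black has 2 legal moves and is not in check → neither.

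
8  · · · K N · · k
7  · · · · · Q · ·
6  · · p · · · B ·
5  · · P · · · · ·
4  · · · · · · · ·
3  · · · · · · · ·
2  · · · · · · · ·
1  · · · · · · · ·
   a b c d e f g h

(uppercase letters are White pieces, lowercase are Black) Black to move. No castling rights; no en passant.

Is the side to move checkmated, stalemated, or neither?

stalemate

Black to move; black king on h8.
In check: no.
King squares — g7: attacked by Qf7; h7: attacked by Bg6; g8: attacked by Qf7.
Legal moves for Black: none.
Not in check and no legal moves → stalemate.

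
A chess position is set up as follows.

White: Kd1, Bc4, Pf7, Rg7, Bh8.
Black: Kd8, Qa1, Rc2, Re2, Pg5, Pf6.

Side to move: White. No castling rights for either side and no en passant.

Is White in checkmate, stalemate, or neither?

White to move; white king on d1.
In check: yes, from the black queen on a1.
King squares — c1: attacked by Qa1; e1: attacked by Qa1; c2: attacked by Re2; d2: attacked by Rc2; e2: attacked by Rc2.
Legal moves for White: none.
In check with no legal moves → checkmate.

checkmate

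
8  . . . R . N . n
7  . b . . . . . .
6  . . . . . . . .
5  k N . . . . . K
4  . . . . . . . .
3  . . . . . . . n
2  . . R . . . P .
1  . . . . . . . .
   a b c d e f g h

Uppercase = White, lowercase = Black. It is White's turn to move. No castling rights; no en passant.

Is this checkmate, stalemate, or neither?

neither

White to move; white king on h5.
In check: no.
Legal moves for White include: Nh7, Nd7, Ng6, Ne6, Re8, Rdc8, Rb8, Ra8+, Rd7, Rd6, Rd5, Rd4, Rd3, Rdd2, Rd1, Kh6, Kh4, Kg4, ... (list truncated; more exist).
White has legal moves and is not in check → neither.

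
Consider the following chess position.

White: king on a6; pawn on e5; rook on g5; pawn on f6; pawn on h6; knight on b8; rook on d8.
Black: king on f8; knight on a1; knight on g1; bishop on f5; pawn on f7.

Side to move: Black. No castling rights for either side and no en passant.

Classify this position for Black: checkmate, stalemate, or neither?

checkmate

Black to move; black king on f8.
In check: yes, from the white rook on d8.
King squares — e7: attacked by Pf6; f7: own pawn; g7: attacked by Rg5; e8: attacked by Rd8; g8: attacked by Rg5.
Legal moves for Black: none.
In check with no legal moves → checkmate.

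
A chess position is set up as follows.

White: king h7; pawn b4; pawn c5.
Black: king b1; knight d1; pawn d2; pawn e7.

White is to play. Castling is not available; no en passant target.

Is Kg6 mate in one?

After Kg6: black king on b1; in check: no.
Black is not in check, so this cannot be checkmate.

no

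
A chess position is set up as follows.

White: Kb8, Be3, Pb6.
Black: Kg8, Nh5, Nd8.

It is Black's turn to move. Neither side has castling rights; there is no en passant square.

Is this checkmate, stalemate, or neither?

Black to move; black king on g8.
In check: no.
Legal moves for Black: Kh8, Kf8, Kh7, Kg7, Kf7, Nf7, Nb7, Ne6, Nc6+, Ng7, Nf6, Nf4, Ng3.
Black has 13 legal moves and is not in check → neither.

neither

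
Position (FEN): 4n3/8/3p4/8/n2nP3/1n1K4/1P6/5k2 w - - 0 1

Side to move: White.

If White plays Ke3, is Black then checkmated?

After Ke3: black king on f1; in check: no.
Black is not in check, so this cannot be checkmate.

no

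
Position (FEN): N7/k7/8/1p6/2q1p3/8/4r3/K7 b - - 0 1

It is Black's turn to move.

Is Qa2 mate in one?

yes

After Qa2: white king on a1; in check: yes, from the black queen on a2.
King squares — b1: attacked by Qa2; a2: attacked by Re2; b2: attacked by Qa2.
White has no legal moves → checkmate.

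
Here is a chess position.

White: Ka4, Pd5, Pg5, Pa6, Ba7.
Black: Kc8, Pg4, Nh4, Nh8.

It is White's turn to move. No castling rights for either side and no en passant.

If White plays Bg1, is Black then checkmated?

no

After Bg1: black king on c8; in check: no.
Black is not in check, so this cannot be checkmate.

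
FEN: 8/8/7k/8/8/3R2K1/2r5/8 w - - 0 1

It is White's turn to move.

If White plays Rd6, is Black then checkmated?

no

After Rd6: black king on h6; in check: yes, from the white rook on d6.
Black has 4 legal replies: Kh7, Kg7, Kh5, Kg5.
In check but a legal move exists → not checkmate.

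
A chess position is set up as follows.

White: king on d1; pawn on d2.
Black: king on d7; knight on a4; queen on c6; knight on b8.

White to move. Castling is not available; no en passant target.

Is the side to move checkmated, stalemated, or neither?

White to move; white king on d1.
In check: no.
Legal moves for White: Ke2, Ke1, d3, d4.
White has 4 legal moves and is not in check → neither.

neither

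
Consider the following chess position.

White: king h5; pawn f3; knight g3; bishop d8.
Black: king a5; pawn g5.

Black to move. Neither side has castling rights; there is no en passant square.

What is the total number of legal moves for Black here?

Black to move; king on a5.
In check: yes, from the white bishop on d8.
Legal moves: Ka6, Kb5, Kb4, Ka4.
Count: 4.

4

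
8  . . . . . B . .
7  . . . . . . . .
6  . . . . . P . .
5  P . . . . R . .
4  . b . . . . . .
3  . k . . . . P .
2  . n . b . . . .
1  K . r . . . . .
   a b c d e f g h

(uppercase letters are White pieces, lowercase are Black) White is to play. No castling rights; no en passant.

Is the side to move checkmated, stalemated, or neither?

White to move; white king on a1.
In check: yes, from the black rook on c1.
King squares — b1: attacked by Rc1; a2: attacked by Kb3; b2: attacked by Kb3.
Legal moves for White: none.
In check with no legal moves → checkmate.

checkmate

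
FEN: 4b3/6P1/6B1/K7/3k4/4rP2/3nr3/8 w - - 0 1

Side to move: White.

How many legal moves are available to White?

17

White to move; king on a5.
In check: no.
Legal moves: Bxe8, Bh7, Bf7, Bh5, Bf5, Be4, Bd3, Bc2, Bb1, Kb6, Ka6, Kb4, g8=Q, g8=R, g8=B, g8=N, f4.
Count: 17.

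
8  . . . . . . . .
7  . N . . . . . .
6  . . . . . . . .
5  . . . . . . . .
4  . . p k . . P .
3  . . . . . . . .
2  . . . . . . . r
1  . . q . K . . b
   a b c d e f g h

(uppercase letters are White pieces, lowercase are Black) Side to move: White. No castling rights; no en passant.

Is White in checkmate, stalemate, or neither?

White to move; white king on e1.
In check: yes, from the black queen on c1.
King squares — d1: attacked by Qc1; f1: attacked by Qc1; d2: attacked by Qc1; e2: attacked by Rh2; f2: attacked by Rh2.
Legal moves for White: none.
In check with no legal moves → checkmate.

checkmate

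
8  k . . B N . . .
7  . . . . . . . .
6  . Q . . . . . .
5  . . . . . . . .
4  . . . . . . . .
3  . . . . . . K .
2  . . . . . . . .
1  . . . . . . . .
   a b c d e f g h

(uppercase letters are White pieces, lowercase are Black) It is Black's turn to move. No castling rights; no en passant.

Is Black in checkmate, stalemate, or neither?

Black to move; black king on a8.
In check: no.
King squares — a7: attacked by Qb6; b7: attacked by Qb6; b8: attacked by Qb6.
Legal moves for Black: none.
Not in check and no legal moves → stalemate.

stalemate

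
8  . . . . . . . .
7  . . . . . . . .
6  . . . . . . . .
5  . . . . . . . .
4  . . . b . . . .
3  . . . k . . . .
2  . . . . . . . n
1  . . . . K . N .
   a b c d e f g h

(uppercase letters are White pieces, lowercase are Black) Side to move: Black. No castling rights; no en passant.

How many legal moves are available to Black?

21

Black to move; king on d3.
In check: no.
Legal moves: Bh8, Bg7, Ba7, Bf6, Bb6, Be5, Bc5, Be3, Bc3+, Bf2+, Bb2, Bxg1, Ba1, Ke4, Kc4, Ke3, Kc3, Kc2, Ng4, Nf3+, Nf1.
Count: 21.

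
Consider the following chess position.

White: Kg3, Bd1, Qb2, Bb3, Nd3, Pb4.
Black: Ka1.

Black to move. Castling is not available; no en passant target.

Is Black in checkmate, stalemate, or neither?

checkmate

Black to move; black king on a1.
In check: yes, from the white queen on b2.
King squares — b1: attacked by Qb2; a2: attacked by Qb2; b2: attacked by Nd3.
Legal moves for Black: none.
In check with no legal moves → checkmate.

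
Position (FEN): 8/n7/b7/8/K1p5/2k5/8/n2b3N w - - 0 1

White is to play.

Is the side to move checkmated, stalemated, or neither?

White to move; white king on a4.
In check: yes, from the black bishop on d1.
Legal moves for White: Ka5, Ka3.
White is in check but has 2 legal moves → neither.

neither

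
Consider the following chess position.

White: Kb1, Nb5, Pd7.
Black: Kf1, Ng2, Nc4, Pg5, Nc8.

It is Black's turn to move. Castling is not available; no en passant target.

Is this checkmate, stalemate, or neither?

Black to move; black king on f1.
In check: no.
Legal moves for Black include: Ne7, Na7, N8d6, N8b6, N4d6, N4b6, Ne5, Na5, Nce3, Na3+, Nd2+, Nb2, Nh4, Nf4, Nge3, Ne1, Kf2, Ke2, ... (list truncated; more exist).
Black has legal moves and is not in check → neither.

neither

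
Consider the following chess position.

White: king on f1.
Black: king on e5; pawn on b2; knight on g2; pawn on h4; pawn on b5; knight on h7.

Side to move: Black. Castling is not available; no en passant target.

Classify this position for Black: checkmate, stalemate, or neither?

neither

Black to move; black king on e5.
In check: no.
Legal moves for Black include: Nf8, Nf6, Ng5, Kf6, Ke6, Kd6, Kf5, Kd5, Kf4, Ke4, Kd4, Nf4, Ne3+, Ne1, b4, h3, b1=Q+, b1=R+, ... (list truncated; more exist).
Black has legal moves and is not in check → neither.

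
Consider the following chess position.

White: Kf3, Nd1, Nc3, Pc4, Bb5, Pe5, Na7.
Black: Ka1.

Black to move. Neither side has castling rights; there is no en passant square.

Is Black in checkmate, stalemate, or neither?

Black to move; black king on a1.
In check: no.
King squares — b1: attacked by Nc3; a2: attacked by Nc3; b2: attacked by Nd1.
Legal moves for Black: none.
Not in check and no legal moves → stalemate.

stalemate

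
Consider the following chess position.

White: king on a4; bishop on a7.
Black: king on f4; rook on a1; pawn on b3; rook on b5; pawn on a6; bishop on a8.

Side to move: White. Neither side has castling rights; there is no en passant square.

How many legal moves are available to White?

0

White to move; king on a4.
In check: yes, from the black rook on a1.
Legal moves: none.
Count: 0.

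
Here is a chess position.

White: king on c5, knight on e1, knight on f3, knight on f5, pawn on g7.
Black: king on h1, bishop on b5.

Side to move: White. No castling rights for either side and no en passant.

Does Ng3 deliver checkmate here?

After Ng3: black king on h1; in check: yes, from the white knight on g3.
King squares — g1: attacked by Nf3; g2: attacked by Ne1; h2: attacked by Nf3.
Black has no legal moves → checkmate.

yes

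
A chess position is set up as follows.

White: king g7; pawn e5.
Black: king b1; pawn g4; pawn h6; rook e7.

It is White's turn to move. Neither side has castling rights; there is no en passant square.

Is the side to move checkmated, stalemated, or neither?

neither

White to move; white king on g7.
In check: yes, from the black rook on e7.
King squares — f6: available; g6: available; h6: available; f7: attacked by Re7; h7: attacked by Re7; f8: available; g8: available; h8: available.
Legal moves for White: Kh8, Kg8, Kf8, Kxh6, Kg6, Kf6.
White is in check but has 6 legal moves → neither.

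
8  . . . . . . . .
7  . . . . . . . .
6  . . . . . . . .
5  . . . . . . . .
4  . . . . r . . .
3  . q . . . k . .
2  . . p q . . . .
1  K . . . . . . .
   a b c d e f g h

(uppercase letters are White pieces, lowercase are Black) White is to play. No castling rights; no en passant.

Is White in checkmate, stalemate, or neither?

stalemate

White to move; white king on a1.
In check: no.
King squares — b1: attacked by Pc2; a2: attacked by Qb3; b2: attacked by Qb3.
Legal moves for White: none.
Not in check and no legal moves → stalemate.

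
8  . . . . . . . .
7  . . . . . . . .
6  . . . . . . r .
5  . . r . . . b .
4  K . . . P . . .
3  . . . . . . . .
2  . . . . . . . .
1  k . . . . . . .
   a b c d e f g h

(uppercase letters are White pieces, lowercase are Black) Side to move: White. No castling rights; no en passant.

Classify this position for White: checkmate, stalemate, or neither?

White to move; white king on a4.
In check: no.
Legal moves for White: Kb4, Kb3, Ka3, e5.
White has 4 legal moves and is not in check → neither.

neither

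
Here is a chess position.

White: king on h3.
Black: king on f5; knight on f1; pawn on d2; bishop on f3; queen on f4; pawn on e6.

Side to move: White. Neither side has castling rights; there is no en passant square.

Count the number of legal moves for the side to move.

0

White to move; king on h3.
In check: no.
Legal moves: none.
Count: 0.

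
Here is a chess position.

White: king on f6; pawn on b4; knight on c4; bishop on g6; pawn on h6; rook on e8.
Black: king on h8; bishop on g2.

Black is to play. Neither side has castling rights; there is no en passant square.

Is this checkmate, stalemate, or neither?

checkmate

Black to move; black king on h8.
In check: yes, from the white rook on e8.
King squares — g7: attacked by Kf6; h7: attacked by Bg6; g8: attacked by Re8.
Legal moves for Black: none.
In check with no legal moves → checkmate.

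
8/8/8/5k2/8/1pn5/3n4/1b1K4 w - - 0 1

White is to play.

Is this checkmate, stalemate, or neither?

neither

White to move; white king on d1.
In check: yes, from the black knight on c3.
King squares — c1: available; e1: available; c2: attacked by Bb1; d2: available; e2: attacked by Nc3.
Legal moves for White: Kxd2, Ke1, Kc1.
White is in check but has 3 legal moves → neither.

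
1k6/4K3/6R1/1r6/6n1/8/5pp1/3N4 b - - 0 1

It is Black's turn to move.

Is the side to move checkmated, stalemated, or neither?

neither

Black to move; black king on b8.
In check: no.
Legal moves for Black include: Kc8, Ka8, Kc7, Kb7, Ka7, Rb7+, Rb6, Rh5, Rg5, Rf5, Re5+, Rd5, Rc5, Ra5, Rb4, Rb3, Rb2, Rb1, ... (list truncated; more exist).
Black has legal moves and is not in check → neither.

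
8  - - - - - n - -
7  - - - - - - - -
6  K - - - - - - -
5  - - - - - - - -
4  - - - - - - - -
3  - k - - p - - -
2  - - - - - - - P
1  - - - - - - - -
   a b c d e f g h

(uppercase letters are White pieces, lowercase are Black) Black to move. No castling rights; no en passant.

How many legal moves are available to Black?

13

Black to move; king on b3.
In check: no.
Legal moves: Nh7, Nd7, Ng6, Ne6, Kc4, Kb4, Ka4, Kc3, Ka3, Kc2, Kb2, Ka2, e2.
Count: 13.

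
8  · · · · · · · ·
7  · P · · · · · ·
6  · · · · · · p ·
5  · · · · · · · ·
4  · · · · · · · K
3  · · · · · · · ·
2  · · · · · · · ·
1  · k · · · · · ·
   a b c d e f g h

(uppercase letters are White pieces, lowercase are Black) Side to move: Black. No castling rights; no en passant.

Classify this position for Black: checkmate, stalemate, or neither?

Black to move; black king on b1.
In check: no.
Legal moves for Black: Kc2, Kb2, Ka2, Kc1, Ka1, g5+.
Black has 6 legal moves and is not in check → neither.

neither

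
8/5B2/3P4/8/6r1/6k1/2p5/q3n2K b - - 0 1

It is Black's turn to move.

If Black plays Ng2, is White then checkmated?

yes

After Ng2: white king on h1; in check: yes, from the black queen on a1.
King squares — g1: attacked by Qa1; g2: attacked by Kg3; h2: attacked by Kg3.
White has no legal moves → checkmate.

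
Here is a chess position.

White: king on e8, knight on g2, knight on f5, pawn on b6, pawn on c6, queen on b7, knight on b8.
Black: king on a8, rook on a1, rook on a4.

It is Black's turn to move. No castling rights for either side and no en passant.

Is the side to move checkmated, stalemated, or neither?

checkmate

Black to move; black king on a8.
In check: yes, from the white queen on b7.
King squares — a7: attacked by Pb6; b7: attacked by Pc6; b8: attacked by Qb7.
Legal moves for Black: none.
In check with no legal moves → checkmate.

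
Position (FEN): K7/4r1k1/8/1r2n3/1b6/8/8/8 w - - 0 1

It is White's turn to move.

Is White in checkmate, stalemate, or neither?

stalemate

White to move; white king on a8.
In check: no.
King squares — a7: attacked by Re7; b7: attacked by Rb5; b8: attacked by Rb5.
Legal moves for White: none.
Not in check and no legal moves → stalemate.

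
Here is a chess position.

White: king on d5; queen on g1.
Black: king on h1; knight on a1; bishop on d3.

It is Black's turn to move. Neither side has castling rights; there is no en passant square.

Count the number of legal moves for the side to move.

Black to move; king on h1.
In check: yes, from the white queen on g1.
Legal moves: Kxg1.
Count: 1.

1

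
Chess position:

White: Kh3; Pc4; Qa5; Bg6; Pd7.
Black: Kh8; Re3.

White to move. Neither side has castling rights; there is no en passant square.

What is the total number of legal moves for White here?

4

White to move; king on h3.
In check: yes, from the black rook on e3.
Legal moves: Kh4, Kg4, Kh2, Kg2.
Count: 4.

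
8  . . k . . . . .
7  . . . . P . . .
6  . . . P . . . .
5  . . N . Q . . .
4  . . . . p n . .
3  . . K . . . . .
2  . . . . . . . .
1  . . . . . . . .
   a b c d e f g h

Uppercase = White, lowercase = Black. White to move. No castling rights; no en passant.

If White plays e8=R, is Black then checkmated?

After e8=R: black king on c8; in check: yes, from the white rook on e8.
King squares — b7: attacked by Nc5; c7: attacked by Pd6; d7: attacked by Nc5; b8: attacked by Re8; d8: attacked by Re8.
Black has no legal moves → checkmate.

yes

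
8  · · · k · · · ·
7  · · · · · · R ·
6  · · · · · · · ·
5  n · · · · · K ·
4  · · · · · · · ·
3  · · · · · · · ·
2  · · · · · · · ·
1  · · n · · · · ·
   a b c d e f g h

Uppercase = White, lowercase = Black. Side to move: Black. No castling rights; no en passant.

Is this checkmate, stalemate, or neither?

neither

Black to move; black king on d8.
In check: no.
Legal moves for Black: Ke8, Kc8, Nb7, Nc6, Nc4, Nab3, Nd3, Ncb3, Ne2, Na2.
Black has 10 legal moves and is not in check → neither.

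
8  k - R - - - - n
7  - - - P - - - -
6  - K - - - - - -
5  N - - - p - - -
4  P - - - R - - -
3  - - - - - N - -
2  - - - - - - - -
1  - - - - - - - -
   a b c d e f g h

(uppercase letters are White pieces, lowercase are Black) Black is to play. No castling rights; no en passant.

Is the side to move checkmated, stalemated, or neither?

checkmate

Black to move; black king on a8.
In check: yes, from the white rook on c8.
King squares — a7: attacked by Kb6; b7: attacked by Na5; b8: attacked by Rc8.
Legal moves for Black: none.
In check with no legal moves → checkmate.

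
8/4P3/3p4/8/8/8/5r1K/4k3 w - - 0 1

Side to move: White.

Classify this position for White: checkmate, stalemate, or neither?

White to move; white king on h2.
In check: yes, from the black rook on f2.
King squares — g1: available; h1: available; g2: attacked by Rf2; g3: available; h3: available.
Legal moves for White: Kh3, Kg3, Kh1, Kg1.
White is in check but has 4 legal moves → neither.

neither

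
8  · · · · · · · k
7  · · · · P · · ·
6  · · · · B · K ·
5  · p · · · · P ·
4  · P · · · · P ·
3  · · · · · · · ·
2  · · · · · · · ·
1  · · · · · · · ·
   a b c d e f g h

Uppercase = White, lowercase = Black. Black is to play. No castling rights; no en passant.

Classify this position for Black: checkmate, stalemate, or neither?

stalemate

Black to move; black king on h8.
In check: no.
King squares — g7: attacked by Kg6; h7: attacked by Kg6; g8: attacked by Be6.
Legal moves for Black: none.
Not in check and no legal moves → stalemate.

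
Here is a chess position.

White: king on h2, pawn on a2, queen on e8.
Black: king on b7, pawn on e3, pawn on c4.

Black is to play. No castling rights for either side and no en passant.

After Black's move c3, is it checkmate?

no

After c3: white king on h2; in check: no.
White is not in check, so this cannot be checkmate.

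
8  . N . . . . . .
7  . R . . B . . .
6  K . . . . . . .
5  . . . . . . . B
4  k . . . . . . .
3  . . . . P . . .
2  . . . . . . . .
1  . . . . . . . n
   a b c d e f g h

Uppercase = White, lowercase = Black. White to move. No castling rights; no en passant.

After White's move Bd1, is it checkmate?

After Bd1: black king on a4; in check: yes, from the white bishop on d1.
King squares — a3: attacked by Be7; b3: attacked by Bd1; b4: attacked by Rb7; a5: attacked by Ka6; b5: attacked by Ka6.
Black has no legal moves → checkmate.

yes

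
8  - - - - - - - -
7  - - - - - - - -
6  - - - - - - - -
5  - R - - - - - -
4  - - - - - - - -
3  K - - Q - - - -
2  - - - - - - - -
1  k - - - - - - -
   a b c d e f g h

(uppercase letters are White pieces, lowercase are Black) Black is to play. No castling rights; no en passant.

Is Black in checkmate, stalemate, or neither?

stalemate

Black to move; black king on a1.
In check: no.
King squares — b1: attacked by Qd3; a2: attacked by Ka3; b2: attacked by Ka3.
Legal moves for Black: none.
Not in check and no legal moves → stalemate.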